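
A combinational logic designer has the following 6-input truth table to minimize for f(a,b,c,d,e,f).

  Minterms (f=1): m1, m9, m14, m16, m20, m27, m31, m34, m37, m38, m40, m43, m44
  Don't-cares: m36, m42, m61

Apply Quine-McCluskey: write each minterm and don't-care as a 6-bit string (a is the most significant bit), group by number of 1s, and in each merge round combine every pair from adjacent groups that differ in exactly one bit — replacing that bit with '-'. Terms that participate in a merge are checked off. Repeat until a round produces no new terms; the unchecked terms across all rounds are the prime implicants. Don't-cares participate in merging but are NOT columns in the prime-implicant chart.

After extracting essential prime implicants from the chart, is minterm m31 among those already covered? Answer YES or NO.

YES

Round 0: 000001✓ 001001✓ 001110 010000✓ 010100✓ 011011✓ 011111✓ 100010✓ 100100✓ 100101✓ 100110✓ 101000✓ 101010✓ 101011✓ 101100✓ 111101
Round 1: 00-001 010-00 011-11 10-010 10-100 100-10 1001-0 10010- 101-00 1010-0 10101-
PIs = {00-001, 001110, 010-00, 011-11, 10-010, 10-100, 100-10, 1001-0, 10010-, 101-00, 1010-0, 10101-, 111101}
Coverage chart:
  m1: 00-001 ←essential
  m9: 00-001 ←essential
  m14: 001110 ←essential
  m16: 010-00 ←essential
  m20: 010-00 ←essential
  m27: 011-11 ←essential
  m31: 011-11 ←essential
  m34: 10-010,100-10
  m37: 10010- ←essential
  m38: 100-10,1001-0
  m40: 101-00,1010-0
  m43: 10101- ←essential
  m44: 10-100,101-00
Essential: 00-001, 001110, 010-00, 011-11, 10010-, 10101-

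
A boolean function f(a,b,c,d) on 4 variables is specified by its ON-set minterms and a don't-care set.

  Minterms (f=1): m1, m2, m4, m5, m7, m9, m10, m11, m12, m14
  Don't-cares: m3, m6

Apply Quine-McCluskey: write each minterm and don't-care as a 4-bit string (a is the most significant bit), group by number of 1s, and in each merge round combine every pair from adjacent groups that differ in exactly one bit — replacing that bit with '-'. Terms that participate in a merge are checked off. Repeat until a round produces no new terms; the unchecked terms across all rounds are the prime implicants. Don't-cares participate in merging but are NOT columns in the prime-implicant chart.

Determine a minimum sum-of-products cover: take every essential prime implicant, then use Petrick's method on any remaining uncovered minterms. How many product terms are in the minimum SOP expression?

4

Round 0: 0001✓ 0010✓ 0011✓ 0100✓ 0101✓ 0110✓ 0111✓ 1001✓ 1010✓ 1011✓ 1100✓ 1110✓
Round 1: -001✓ -010✓ -011✓ -100✓ -110✓ 0-01✓ 0-10✓ 0-11✓ 00-1✓ 001-✓ 01-0✓ 01-1✓ 010-✓ 011-✓ 1-10✓ 10-1✓ 101-✓ 11-0✓
Round 2: --10 -0-1 -01- -1-0 0--1 0-1- 01--
PIs = {--10, -0-1, -01-, -1-0, 0--1, 0-1-, 01--}
Coverage chart:
  m1: -0-1,0--1
  m2: --10,-01-,0-1-
  m4: -1-0,01--
  m5: 0--1,01--
  m7: 0--1,0-1-,01--
  m9: -0-1 ←essential
  m10: --10,-01-
  m11: -0-1,-01-
  m12: -1-0 ←essential
  m14: --10,-1-0
Essential: -0-1, -1-0
Petrick residual → --10, 0--1
Min cover (4 terms): cd' + b'd + bd' + a'd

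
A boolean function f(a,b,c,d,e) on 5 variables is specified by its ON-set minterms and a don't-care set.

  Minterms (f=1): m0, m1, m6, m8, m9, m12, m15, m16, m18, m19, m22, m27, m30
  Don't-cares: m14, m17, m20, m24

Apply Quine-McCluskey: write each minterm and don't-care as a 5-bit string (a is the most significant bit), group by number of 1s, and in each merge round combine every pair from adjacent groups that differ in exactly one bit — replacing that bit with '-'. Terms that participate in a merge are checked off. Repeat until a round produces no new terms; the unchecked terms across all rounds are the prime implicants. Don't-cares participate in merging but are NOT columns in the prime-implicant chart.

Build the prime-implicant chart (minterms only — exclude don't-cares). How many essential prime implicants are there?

4

[col 0] 00000*, 00001*, 00110*, 01000*, 01001*, 01100*, 01110*, 01111*, 10000*, 10001*, 10010*, 10011*, 10100*, 10110*, 11000*, 11011*, 11110*
[col 1] -0000*, -0001*, -0110*, -1000*, -1110*, 0-000*, 0-001*, 0-110*, 0000-*, 01-00, 0100-*, 011-0, 0111-, 1-000*, 1-011, 1-110*, 10-00*, 10-10*, 100-0*, 100-1*, 1000-*, 1001-*, 101-0*
[col 2] --000, --110, -000-, 0-00-, 10--0, 100--
Prime implicants: --000, --110, -000-, 0-00-, 01-00, 011-0, 0111-, 1-011, 10--0, 100--
PI chart (minterm → PIs covering it):
  0 | --000,-000-,0-00-
  1 | -000-,0-00-
  6 | --110  (sole → essential)
  8 | --000,0-00-,01-00
  9 | 0-00-  (sole → essential)
  12 | 01-00,011-0
  15 | 0111-  (sole → essential)
  16 | --000,-000-,10--0,100--
  18 | 10--0,100--
  19 | 1-011,100--
  22 | --110,10--0
  27 | 1-011  (sole → essential)
  30 | --110  (sole → essential)
Essential prime implicants: --110, 0-00-, 0111-, 1-011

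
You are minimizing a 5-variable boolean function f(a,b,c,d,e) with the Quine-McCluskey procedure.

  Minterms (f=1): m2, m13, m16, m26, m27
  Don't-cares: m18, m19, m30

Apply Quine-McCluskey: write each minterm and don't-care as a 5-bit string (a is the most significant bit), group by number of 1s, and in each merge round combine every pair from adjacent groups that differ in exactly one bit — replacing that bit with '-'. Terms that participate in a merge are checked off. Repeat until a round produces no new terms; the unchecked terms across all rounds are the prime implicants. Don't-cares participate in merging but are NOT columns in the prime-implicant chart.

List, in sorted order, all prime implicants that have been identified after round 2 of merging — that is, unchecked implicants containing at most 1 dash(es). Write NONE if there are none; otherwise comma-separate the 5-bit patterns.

-0010, 01101, 100-0, 11-10

size-2^0 implicants → 00010(✓)  01101  10000(✓)  10010(✓)  10011(✓)  11010(✓)  11011(✓)  11110(✓)
size-2^1 implicants → -0010  1-010(✓)  1-011(✓)  100-0  1001-(✓)  11-10  1101-(✓)
size-2^2 implicants → 1-01-
Unchecked terms (primes): -0010, 01101, 1-01-, 100-0, 11-10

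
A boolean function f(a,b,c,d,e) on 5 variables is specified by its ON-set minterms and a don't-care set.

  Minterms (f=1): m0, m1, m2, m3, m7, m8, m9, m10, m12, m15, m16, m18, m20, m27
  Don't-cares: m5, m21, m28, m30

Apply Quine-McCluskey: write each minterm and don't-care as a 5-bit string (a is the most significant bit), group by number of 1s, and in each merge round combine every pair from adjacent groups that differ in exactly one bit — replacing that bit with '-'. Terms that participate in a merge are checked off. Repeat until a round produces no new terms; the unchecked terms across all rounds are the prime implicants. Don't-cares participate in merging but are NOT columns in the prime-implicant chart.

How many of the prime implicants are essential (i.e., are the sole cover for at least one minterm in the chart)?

Round 0: 00000✓ 00001✓ 00010✓ 00011✓ 00101✓ 00111✓ 01000✓ 01001✓ 01010✓ 01100✓ 01111✓ 10000✓ 10010✓ 10100✓ 10101✓ 11011 11100✓ 11110✓
Round 1: -0000✓ -0010✓ -0101 -1100 0-000✓ 0-001✓ 0-010✓ 0-111 00-01✓ 00-11✓ 000-0✓ 000-1✓ 0000-✓ 0001-✓ 001-1✓ 01-00 010-0✓ 0100-✓ 1-100 10-00 100-0✓ 1010- 111-0
Round 2: -00-0 0-0-0 0-00- 00--1 000--
PIs = {-00-0, -0101, -1100, 0-0-0, 0-00-, 0-111, 00--1, 000--, 01-00, 1-100, 10-00, 1010-, 11011, 111-0}
Coverage chart:
  m0: -00-0,0-0-0,0-00-,000--
  m1: 0-00-,00--1,000--
  m2: -00-0,0-0-0,000--
  m3: 00--1,000--
  m7: 0-111,00--1
  m8: 0-0-0,0-00-,01-00
  m9: 0-00- ←essential
  m10: 0-0-0 ←essential
  m12: -1100,01-00
  m15: 0-111 ←essential
  m16: -00-0,10-00
  m18: -00-0 ←essential
  m20: 1-100,10-00,1010-
  m27: 11011 ←essential
Essential: -00-0, 0-0-0, 0-00-, 0-111, 11011

5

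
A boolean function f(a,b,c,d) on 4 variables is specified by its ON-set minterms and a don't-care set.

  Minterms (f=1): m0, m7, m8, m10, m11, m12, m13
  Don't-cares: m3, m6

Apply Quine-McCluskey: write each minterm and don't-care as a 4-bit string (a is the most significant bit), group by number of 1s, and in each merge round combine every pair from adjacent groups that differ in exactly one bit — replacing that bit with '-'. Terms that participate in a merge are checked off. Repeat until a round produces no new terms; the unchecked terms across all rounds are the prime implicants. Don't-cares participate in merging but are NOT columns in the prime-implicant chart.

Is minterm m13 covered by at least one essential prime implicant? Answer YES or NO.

YES

Round 0: 0000✓ 0011✓ 0110✓ 0111✓ 1000✓ 1010✓ 1011✓ 1100✓ 1101✓
Round 1: -000 -011 0-11 011- 1-00 10-0 101- 110-
PIs = {-000, -011, 0-11, 011-, 1-00, 10-0, 101-, 110-}
Coverage chart:
  m0: -000 ←essential
  m7: 0-11,011-
  m8: -000,1-00,10-0
  m10: 10-0,101-
  m11: -011,101-
  m12: 1-00,110-
  m13: 110- ←essential
Essential: -000, 110-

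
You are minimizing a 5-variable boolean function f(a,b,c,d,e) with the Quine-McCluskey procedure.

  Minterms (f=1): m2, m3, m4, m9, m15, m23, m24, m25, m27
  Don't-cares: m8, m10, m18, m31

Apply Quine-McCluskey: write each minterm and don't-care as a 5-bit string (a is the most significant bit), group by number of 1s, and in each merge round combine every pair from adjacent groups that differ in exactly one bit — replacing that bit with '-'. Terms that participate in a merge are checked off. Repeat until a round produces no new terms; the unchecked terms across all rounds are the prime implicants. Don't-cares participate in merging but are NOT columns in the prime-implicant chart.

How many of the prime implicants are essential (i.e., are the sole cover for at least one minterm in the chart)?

5

size-2^0 implicants → 00010(✓)  00011(✓)  00100  01000(✓)  01001(✓)  01010(✓)  01111(✓)  10010(✓)  10111(✓)  11000(✓)  11001(✓)  11011(✓)  11111(✓)
size-2^1 implicants → -0010  -1000(✓)  -1001(✓)  -1111  0-010  0001-  010-0  0100-(✓)  1-111  11-11  110-1  1100-(✓)
size-2^2 implicants → -100-
Unchecked terms (primes): -0010, -100-, -1111, 0-010, 0001-, 00100, 010-0, 1-111, 11-11, 110-1
Minterm coverage:
  m2 ⊆ -0010,0-010,0001-
  m3 ⊆ 0001- [E]
  m4 ⊆ 00100 [E]
  m9 ⊆ -100- [E]
  m15 ⊆ -1111 [E]
  m23 ⊆ 1-111 [E]
  m24 ⊆ -100- [E]
  m25 ⊆ -100-,110-1
  m27 ⊆ 11-11,110-1
E = {-100-, -1111, 0001-, 00100, 1-111}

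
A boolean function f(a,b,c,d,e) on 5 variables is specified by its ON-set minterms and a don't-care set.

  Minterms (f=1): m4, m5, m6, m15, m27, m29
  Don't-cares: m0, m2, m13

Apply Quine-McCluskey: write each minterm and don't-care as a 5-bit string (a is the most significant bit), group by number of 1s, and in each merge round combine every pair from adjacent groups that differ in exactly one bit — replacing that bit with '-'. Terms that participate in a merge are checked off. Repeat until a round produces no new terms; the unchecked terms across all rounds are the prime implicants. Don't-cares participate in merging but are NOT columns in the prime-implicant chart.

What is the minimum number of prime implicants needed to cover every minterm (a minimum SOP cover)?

5

size-2^0 implicants → 00000(✓)  00010(✓)  00100(✓)  00101(✓)  00110(✓)  01101(✓)  01111(✓)  11011  11101(✓)
size-2^1 implicants → -1101  0-101  00-00(✓)  00-10(✓)  000-0(✓)  001-0(✓)  0010-  011-1
size-2^2 implicants → 00--0
Unchecked terms (primes): -1101, 0-101, 00--0, 0010-, 011-1, 11011
Minterm coverage:
  m4 ⊆ 00--0,0010-
  m5 ⊆ 0-101,0010-
  m6 ⊆ 00--0 [E]
  m15 ⊆ 011-1 [E]
  m27 ⊆ 11011 [E]
  m29 ⊆ -1101 [E]
E = {-1101, 00--0, 011-1, 11011}
Petrick residual → 0-101
Cover = bcd'e + a'cd'e + a'b'e' + a'bce + abc'de  |cover|=5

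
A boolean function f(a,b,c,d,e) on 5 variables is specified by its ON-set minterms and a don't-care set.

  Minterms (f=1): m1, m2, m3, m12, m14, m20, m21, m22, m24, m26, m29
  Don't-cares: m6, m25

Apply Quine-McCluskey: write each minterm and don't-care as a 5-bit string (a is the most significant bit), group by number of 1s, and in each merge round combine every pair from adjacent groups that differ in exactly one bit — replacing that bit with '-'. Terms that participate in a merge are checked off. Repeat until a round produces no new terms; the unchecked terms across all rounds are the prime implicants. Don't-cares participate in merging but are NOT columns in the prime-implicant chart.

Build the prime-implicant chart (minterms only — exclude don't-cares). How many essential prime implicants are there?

size-2^0 implicants → 00001(✓)  00010(✓)  00011(✓)  00110(✓)  01100(✓)  01110(✓)  10100(✓)  10101(✓)  10110(✓)  11000(✓)  11001(✓)  11010(✓)  11101(✓)
size-2^1 implicants → -0110  0-110  00-10  000-1  0001-  011-0  1-101  101-0  1010-  11-01  110-0  1100-
Unchecked terms (primes): -0110, 0-110, 00-10, 000-1, 0001-, 011-0, 1-101, 101-0, 1010-, 11-01, 110-0, 1100-
Minterm coverage:
  m1 ⊆ 000-1 [E]
  m2 ⊆ 00-10,0001-
  m3 ⊆ 000-1,0001-
  m12 ⊆ 011-0 [E]
  m14 ⊆ 0-110,011-0
  m20 ⊆ 101-0,1010-
  m21 ⊆ 1-101,1010-
  m22 ⊆ -0110,101-0
  m24 ⊆ 110-0,1100-
  m26 ⊆ 110-0 [E]
  m29 ⊆ 1-101,11-01
E = {000-1, 011-0, 110-0}

3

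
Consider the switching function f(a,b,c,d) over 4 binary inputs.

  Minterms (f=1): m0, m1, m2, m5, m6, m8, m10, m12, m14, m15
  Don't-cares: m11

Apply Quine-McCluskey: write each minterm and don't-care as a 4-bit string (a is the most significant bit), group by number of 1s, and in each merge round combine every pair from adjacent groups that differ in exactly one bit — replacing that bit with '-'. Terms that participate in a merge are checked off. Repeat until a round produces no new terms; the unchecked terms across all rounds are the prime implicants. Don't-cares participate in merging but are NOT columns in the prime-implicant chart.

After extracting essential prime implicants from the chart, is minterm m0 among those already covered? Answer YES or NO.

NO

Round 0: 0000✓ 0001✓ 0010✓ 0101✓ 0110✓ 1000✓ 1010✓ 1011✓ 1100✓ 1110✓ 1111✓
Round 1: -000✓ -010✓ -110✓ 0-01 0-10✓ 00-0✓ 000- 1-00✓ 1-10✓ 1-11✓ 10-0✓ 101-✓ 11-0✓ 111-✓
Round 2: --10 -0-0 1--0 1-1-
PIs = {--10, -0-0, 0-01, 000-, 1--0, 1-1-}
Coverage chart:
  m0: -0-0,000-
  m1: 0-01,000-
  m2: --10,-0-0
  m5: 0-01 ←essential
  m6: --10 ←essential
  m8: -0-0,1--0
  m10: --10,-0-0,1--0,1-1-
  m12: 1--0 ←essential
  m14: --10,1--0,1-1-
  m15: 1-1- ←essential
Essential: --10, 0-01, 1--0, 1-1-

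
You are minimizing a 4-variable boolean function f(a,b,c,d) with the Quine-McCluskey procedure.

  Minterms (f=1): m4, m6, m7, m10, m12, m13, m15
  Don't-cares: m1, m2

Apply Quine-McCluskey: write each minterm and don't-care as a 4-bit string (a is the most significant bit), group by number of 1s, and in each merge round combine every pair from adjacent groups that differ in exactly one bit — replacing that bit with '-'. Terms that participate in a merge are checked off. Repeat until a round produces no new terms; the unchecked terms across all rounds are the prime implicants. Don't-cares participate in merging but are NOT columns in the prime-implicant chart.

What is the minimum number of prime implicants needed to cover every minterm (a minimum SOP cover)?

4

Round 0: 0001 0010✓ 0100✓ 0110✓ 0111✓ 1010✓ 1100✓ 1101✓ 1111✓
Round 1: -010 -100 -111 0-10 01-0 011- 11-1 110-
PIs = {-010, -100, -111, 0-10, 0001, 01-0, 011-, 11-1, 110-}
Coverage chart:
  m4: -100,01-0
  m6: 0-10,01-0,011-
  m7: -111,011-
  m10: -010 ←essential
  m12: -100,110-
  m13: 11-1,110-
  m15: -111,11-1
Essential: -010
Petrick residual → -100, 011-, 11-1
Min cover (4 terms): b'cd' + bc'd' + a'bc + abd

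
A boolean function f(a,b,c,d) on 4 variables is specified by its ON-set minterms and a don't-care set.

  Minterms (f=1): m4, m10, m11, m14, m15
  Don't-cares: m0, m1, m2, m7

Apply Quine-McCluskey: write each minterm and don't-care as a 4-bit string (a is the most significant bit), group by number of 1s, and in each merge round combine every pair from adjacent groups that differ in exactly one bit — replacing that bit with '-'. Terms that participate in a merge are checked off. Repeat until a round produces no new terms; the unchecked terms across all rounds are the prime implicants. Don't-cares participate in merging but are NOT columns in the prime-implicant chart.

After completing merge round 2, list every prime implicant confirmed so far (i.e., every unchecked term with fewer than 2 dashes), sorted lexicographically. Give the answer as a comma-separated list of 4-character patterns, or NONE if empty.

Round 0: 0000✓ 0001✓ 0010✓ 0100✓ 0111✓ 1010✓ 1011✓ 1110✓ 1111✓
Round 1: -010 -111 0-00 00-0 000- 1-10✓ 1-11✓ 101-✓ 111-✓
Round 2: 1-1-
PIs = {-010, -111, 0-00, 00-0, 000-, 1-1-}

-010, -111, 0-00, 00-0, 000-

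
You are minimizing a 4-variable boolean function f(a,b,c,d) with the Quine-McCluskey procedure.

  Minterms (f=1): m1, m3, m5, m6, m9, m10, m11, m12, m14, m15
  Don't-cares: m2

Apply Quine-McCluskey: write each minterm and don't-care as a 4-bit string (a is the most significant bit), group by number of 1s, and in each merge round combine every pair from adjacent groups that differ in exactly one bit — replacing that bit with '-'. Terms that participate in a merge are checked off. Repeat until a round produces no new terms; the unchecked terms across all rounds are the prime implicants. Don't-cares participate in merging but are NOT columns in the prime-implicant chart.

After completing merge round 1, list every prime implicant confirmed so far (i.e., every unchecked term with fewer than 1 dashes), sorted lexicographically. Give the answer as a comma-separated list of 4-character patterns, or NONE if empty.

size-2^0 implicants → 0001(✓)  0010(✓)  0011(✓)  0101(✓)  0110(✓)  1001(✓)  1010(✓)  1011(✓)  1100(✓)  1110(✓)  1111(✓)
size-2^1 implicants → -001(✓)  -010(✓)  -011(✓)  -110(✓)  0-01  0-10(✓)  00-1(✓)  001-(✓)  1-10(✓)  1-11(✓)  10-1(✓)  101-(✓)  11-0  111-(✓)
size-2^2 implicants → --10  -0-1  -01-  1-1-
Unchecked terms (primes): --10, -0-1, -01-, 0-01, 1-1-, 11-0

NONE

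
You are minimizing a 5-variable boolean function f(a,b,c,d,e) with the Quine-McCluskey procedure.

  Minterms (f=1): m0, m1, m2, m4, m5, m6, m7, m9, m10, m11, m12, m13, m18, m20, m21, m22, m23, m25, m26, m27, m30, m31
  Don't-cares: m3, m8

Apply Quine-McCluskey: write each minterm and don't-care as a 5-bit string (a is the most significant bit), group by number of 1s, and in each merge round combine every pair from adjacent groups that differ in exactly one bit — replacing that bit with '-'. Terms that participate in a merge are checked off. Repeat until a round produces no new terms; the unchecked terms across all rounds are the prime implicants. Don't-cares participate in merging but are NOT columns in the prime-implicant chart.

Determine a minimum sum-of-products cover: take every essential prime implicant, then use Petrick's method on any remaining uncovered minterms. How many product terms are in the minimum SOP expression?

[col 0] 00000*, 00001*, 00010*, 00011*, 00100*, 00101*, 00110*, 00111*, 01000*, 01001*, 01010*, 01011*, 01100*, 01101*, 10010*, 10100*, 10101*, 10110*, 10111*, 11001*, 11010*, 11011*, 11110*, 11111*
[col 1] -0010*, -0100*, -0101*, -0110*, -0111*, -1001*, -1010*, -1011*, 0-000*, 0-001*, 0-010*, 0-011*, 0-100*, 0-101*, 00-00*, 00-01*, 00-10*, 00-11*, 000-0*, 000-1*, 0000-*, 0001-*, 001-0*, 001-1*, 0010-*, 0011-*, 01-00*, 01-01*, 010-0*, 010-1*, 0100-*, 0101-*, 0110-*, 1-010*, 1-110*, 1-111*, 10-10*, 101-0*, 101-1*, 1010-*, 1011-*, 11-10*, 11-11*, 110-1*, 1101-*, 1111-*
[col 2] --010, -0-10, -01-0*, -01-1*, -010-*, -011-*, -10-1, -101-, 0--00*, 0--01*, 0-0-0*, 0-0-1*, 0-00-*, 0-01-*, 0-10-*, 00--0*, 00--1*, 00-0-*, 00-1-*, 000--*, 001--*, 01-0-*, 010--*, 1--10, 1-11-, 101--*, 11-1-
[col 3] -01--, 0--0-, 0-0--, 00---
Prime implicants: --010, -0-10, -01--, -10-1, -101-, 0--0-, 0-0--, 00---, 1--10, 1-11-, 11-1-
PI chart (minterm → PIs covering it):
  0 | 0--0-,0-0--,00---
  1 | 0--0-,0-0--,00---
  2 | --010,-0-10,0-0--,00---
  4 | -01--,0--0-,00---
  5 | -01--,0--0-,00---
  6 | -0-10,-01--,00---
  7 | -01--,00---
  9 | -10-1,0--0-,0-0--
  10 | --010,-101-,0-0--
  11 | -10-1,-101-,0-0--
  12 | 0--0-  (sole → essential)
  13 | 0--0-  (sole → essential)
  18 | --010,-0-10,1--10
  20 | -01--  (sole → essential)
  21 | -01--  (sole → essential)
  22 | -0-10,-01--,1--10,1-11-
  23 | -01--,1-11-
  25 | -10-1  (sole → essential)
  26 | --010,-101-,1--10,11-1-
  27 | -10-1,-101-,11-1-
  30 | 1--10,1-11-,11-1-
  31 | 1-11-,11-1-
Essential prime implicants: -01--, -10-1, 0--0-
Petrick residual → --010, 1-11-
Minimum SOP uses 5 PIs: c'de' + b'c + bc'e + a'd' + acd

5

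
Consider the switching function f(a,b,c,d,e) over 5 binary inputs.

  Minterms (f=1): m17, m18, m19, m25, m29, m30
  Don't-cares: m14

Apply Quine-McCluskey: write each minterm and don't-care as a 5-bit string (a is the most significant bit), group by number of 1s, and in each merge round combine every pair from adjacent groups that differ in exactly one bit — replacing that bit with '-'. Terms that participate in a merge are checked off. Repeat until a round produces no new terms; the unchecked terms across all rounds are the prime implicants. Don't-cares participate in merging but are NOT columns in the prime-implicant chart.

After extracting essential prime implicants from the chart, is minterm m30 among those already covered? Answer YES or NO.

[col 0] 01110*, 10001*, 10010*, 10011*, 11001*, 11101*, 11110*
[col 1] -1110, 1-001, 100-1, 1001-, 11-01
Prime implicants: -1110, 1-001, 100-1, 1001-, 11-01
PI chart (minterm → PIs covering it):
  17 | 1-001,100-1
  18 | 1001-  (sole → essential)
  19 | 100-1,1001-
  25 | 1-001,11-01
  29 | 11-01  (sole → essential)
  30 | -1110  (sole → essential)
Essential prime implicants: -1110, 1001-, 11-01

YES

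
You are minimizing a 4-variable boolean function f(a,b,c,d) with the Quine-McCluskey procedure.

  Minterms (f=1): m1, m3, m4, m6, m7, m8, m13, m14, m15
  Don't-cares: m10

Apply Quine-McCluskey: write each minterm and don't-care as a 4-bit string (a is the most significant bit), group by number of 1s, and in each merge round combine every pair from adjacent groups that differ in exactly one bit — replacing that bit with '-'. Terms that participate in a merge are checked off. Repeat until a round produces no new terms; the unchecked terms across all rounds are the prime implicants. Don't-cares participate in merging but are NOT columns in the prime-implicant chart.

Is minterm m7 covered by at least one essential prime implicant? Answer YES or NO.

Round 0: 0001✓ 0011✓ 0100✓ 0110✓ 0111✓ 1000✓ 1010✓ 1101✓ 1110✓ 1111✓
Round 1: -110✓ -111✓ 0-11 00-1 01-0 011-✓ 1-10 10-0 11-1 111-✓
Round 2: -11-
PIs = {-11-, 0-11, 00-1, 01-0, 1-10, 10-0, 11-1}
Coverage chart:
  m1: 00-1 ←essential
  m3: 0-11,00-1
  m4: 01-0 ←essential
  m6: -11-,01-0
  m7: -11-,0-11
  m8: 10-0 ←essential
  m13: 11-1 ←essential
  m14: -11-,1-10
  m15: -11-,11-1
Essential: 00-1, 01-0, 10-0, 11-1

NO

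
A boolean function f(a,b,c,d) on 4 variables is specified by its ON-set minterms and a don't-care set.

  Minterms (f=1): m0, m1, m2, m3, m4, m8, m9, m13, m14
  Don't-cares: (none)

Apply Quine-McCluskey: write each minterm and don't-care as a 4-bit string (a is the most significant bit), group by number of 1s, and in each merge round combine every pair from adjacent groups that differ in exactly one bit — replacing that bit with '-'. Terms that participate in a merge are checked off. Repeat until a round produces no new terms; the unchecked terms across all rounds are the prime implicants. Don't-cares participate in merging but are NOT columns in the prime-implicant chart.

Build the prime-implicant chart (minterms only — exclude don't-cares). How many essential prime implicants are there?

size-2^0 implicants → 0000(✓)  0001(✓)  0010(✓)  0011(✓)  0100(✓)  1000(✓)  1001(✓)  1101(✓)  1110
size-2^1 implicants → -000(✓)  -001(✓)  0-00  00-0(✓)  00-1(✓)  000-(✓)  001-(✓)  1-01  100-(✓)
size-2^2 implicants → -00-  00--
Unchecked terms (primes): -00-, 0-00, 00--, 1-01, 1110
Minterm coverage:
  m0 ⊆ -00-,0-00,00--
  m1 ⊆ -00-,00--
  m2 ⊆ 00-- [E]
  m3 ⊆ 00-- [E]
  m4 ⊆ 0-00 [E]
  m8 ⊆ -00- [E]
  m9 ⊆ -00-,1-01
  m13 ⊆ 1-01 [E]
  m14 ⊆ 1110 [E]
E = {-00-, 0-00, 00--, 1-01, 1110}

5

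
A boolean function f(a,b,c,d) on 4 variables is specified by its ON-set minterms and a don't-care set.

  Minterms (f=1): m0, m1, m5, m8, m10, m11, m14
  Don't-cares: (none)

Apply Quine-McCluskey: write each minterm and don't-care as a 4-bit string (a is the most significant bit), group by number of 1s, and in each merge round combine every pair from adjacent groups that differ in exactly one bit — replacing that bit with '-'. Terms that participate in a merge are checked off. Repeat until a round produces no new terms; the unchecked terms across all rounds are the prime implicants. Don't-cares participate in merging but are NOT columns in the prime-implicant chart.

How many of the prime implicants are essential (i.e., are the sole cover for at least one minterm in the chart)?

Round 0: 0000✓ 0001✓ 0101✓ 1000✓ 1010✓ 1011✓ 1110✓
Round 1: -000 0-01 000- 1-10 10-0 101-
PIs = {-000, 0-01, 000-, 1-10, 10-0, 101-}
Coverage chart:
  m0: -000,000-
  m1: 0-01,000-
  m5: 0-01 ←essential
  m8: -000,10-0
  m10: 1-10,10-0,101-
  m11: 101- ←essential
  m14: 1-10 ←essential
Essential: 0-01, 1-10, 101-

3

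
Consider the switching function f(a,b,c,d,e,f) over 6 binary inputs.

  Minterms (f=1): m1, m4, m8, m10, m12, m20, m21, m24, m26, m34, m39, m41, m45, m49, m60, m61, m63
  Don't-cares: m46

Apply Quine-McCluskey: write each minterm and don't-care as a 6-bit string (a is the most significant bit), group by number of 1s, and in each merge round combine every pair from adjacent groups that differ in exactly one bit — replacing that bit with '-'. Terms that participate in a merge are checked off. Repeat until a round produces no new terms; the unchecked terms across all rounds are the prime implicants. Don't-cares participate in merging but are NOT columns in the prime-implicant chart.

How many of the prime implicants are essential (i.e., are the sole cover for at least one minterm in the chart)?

9

size-2^0 implicants → 000001  000100(✓)  001000(✓)  001010(✓)  001100(✓)  010100(✓)  010101(✓)  011000(✓)  011010(✓)  100010  100111  101001(✓)  101101(✓)  101110  110001  111100(✓)  111101(✓)  111111(✓)
size-2^1 implicants → 0-0100  0-1000(✓)  0-1010(✓)  00-100  001-00  0010-0(✓)  01010-  0110-0(✓)  1-1101  101-01  1111-1  11110-
size-2^2 implicants → 0-10-0
Unchecked terms (primes): 0-0100, 0-10-0, 00-100, 000001, 001-00, 01010-, 1-1101, 100010, 100111, 101-01, 101110, 110001, 1111-1, 11110-
Minterm coverage:
  m1 ⊆ 000001 [E]
  m4 ⊆ 0-0100,00-100
  m8 ⊆ 0-10-0,001-00
  m10 ⊆ 0-10-0 [E]
  m12 ⊆ 00-100,001-00
  m20 ⊆ 0-0100,01010-
  m21 ⊆ 01010- [E]
  m24 ⊆ 0-10-0 [E]
  m26 ⊆ 0-10-0 [E]
  m34 ⊆ 100010 [E]
  m39 ⊆ 100111 [E]
  m41 ⊆ 101-01 [E]
  m45 ⊆ 1-1101,101-01
  m49 ⊆ 110001 [E]
  m60 ⊆ 11110- [E]
  m61 ⊆ 1-1101,1111-1,11110-
  m63 ⊆ 1111-1 [E]
E = {0-10-0, 000001, 01010-, 100010, 100111, 101-01, 110001, 1111-1, 11110-}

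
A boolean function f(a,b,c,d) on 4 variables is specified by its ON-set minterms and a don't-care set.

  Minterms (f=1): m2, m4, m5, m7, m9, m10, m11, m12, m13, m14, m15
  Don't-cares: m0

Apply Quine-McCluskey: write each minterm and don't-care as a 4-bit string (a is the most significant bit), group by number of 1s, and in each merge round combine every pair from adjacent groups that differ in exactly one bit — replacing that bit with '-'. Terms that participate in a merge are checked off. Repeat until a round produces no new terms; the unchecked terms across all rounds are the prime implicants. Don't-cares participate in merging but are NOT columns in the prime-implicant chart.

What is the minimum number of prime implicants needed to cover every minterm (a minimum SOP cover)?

5

Round 0: 0000✓ 0010✓ 0100✓ 0101✓ 0111✓ 1001✓ 1010✓ 1011✓ 1100✓ 1101✓ 1110✓ 1111✓
Round 1: -010 -100✓ -101✓ -111✓ 0-00 00-0 01-1✓ 010-✓ 1-01✓ 1-10✓ 1-11✓ 10-1✓ 101-✓ 11-0✓ 11-1✓ 110-✓ 111-✓
Round 2: -1-1 -10- 1--1 1-1- 11--
PIs = {-010, -1-1, -10-, 0-00, 00-0, 1--1, 1-1-, 11--}
Coverage chart:
  m2: -010,00-0
  m4: -10-,0-00
  m5: -1-1,-10-
  m7: -1-1 ←essential
  m9: 1--1 ←essential
  m10: -010,1-1-
  m11: 1--1,1-1-
  m12: -10-,11--
  m13: -1-1,-10-,1--1,11--
  m14: 1-1-,11--
  m15: -1-1,1--1,1-1-,11--
Essential: -1-1, 1--1
Petrick residual → -010, -10-, 1-1-
Min cover (5 terms): b'cd' + bd + bc' + ad + ac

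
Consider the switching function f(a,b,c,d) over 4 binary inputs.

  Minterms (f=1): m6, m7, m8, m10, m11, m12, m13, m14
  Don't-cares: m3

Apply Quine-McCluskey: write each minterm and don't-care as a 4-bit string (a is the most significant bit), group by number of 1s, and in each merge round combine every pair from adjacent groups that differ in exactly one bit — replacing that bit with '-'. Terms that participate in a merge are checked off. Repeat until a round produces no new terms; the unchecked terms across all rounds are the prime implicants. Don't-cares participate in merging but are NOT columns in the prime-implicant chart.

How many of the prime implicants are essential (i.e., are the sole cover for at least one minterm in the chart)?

Round 0: 0011✓ 0110✓ 0111✓ 1000✓ 1010✓ 1011✓ 1100✓ 1101✓ 1110✓
Round 1: -011 -110 0-11 011- 1-00✓ 1-10✓ 10-0✓ 101- 11-0✓ 110-
Round 2: 1--0
PIs = {-011, -110, 0-11, 011-, 1--0, 101-, 110-}
Coverage chart:
  m6: -110,011-
  m7: 0-11,011-
  m8: 1--0 ←essential
  m10: 1--0,101-
  m11: -011,101-
  m12: 1--0,110-
  m13: 110- ←essential
  m14: -110,1--0
Essential: 1--0, 110-

2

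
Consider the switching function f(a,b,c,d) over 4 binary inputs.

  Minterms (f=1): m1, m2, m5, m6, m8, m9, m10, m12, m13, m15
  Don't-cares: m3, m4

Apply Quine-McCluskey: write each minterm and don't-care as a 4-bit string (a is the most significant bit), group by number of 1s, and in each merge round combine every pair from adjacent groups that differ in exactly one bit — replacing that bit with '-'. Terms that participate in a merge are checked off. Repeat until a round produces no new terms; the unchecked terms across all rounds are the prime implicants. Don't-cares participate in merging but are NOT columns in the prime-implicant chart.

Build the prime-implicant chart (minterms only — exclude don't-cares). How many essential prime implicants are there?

size-2^0 implicants → 0001(✓)  0010(✓)  0011(✓)  0100(✓)  0101(✓)  0110(✓)  1000(✓)  1001(✓)  1010(✓)  1100(✓)  1101(✓)  1111(✓)
size-2^1 implicants → -001(✓)  -010  -100(✓)  -101(✓)  0-01(✓)  0-10  00-1  001-  01-0  010-(✓)  1-00(✓)  1-01(✓)  10-0  100-(✓)  11-1  110-(✓)
size-2^2 implicants → --01  -10-  1-0-
Unchecked terms (primes): --01, -010, -10-, 0-10, 00-1, 001-, 01-0, 1-0-, 10-0, 11-1
Minterm coverage:
  m1 ⊆ --01,00-1
  m2 ⊆ -010,0-10,001-
  m5 ⊆ --01,-10-
  m6 ⊆ 0-10,01-0
  m8 ⊆ 1-0-,10-0
  m9 ⊆ --01,1-0-
  m10 ⊆ -010,10-0
  m12 ⊆ -10-,1-0-
  m13 ⊆ --01,-10-,1-0-,11-1
  m15 ⊆ 11-1 [E]
E = {11-1}

1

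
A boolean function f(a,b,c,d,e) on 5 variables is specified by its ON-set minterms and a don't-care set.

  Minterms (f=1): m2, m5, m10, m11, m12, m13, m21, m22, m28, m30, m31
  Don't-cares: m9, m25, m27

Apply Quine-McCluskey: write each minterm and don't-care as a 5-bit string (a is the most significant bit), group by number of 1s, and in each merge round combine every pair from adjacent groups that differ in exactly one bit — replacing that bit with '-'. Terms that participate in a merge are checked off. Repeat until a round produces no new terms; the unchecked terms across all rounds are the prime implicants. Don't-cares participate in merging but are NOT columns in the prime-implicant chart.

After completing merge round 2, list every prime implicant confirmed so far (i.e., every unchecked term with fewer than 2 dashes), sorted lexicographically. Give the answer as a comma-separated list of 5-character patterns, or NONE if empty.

-0101, -1100, 0-010, 0-101, 01-01, 0101-, 0110-, 1-110, 11-11, 111-0, 1111-

[col 0] 00010*, 00101*, 01001*, 01010*, 01011*, 01100*, 01101*, 10101*, 10110*, 11001*, 11011*, 11100*, 11110*, 11111*
[col 1] -0101, -1001*, -1011*, -1100, 0-010, 0-101, 01-01, 010-1*, 0101-, 0110-, 1-110, 11-11, 110-1*, 111-0, 1111-
[col 2] -10-1
Prime implicants: -0101, -10-1, -1100, 0-010, 0-101, 01-01, 0101-, 0110-, 1-110, 11-11, 111-0, 1111-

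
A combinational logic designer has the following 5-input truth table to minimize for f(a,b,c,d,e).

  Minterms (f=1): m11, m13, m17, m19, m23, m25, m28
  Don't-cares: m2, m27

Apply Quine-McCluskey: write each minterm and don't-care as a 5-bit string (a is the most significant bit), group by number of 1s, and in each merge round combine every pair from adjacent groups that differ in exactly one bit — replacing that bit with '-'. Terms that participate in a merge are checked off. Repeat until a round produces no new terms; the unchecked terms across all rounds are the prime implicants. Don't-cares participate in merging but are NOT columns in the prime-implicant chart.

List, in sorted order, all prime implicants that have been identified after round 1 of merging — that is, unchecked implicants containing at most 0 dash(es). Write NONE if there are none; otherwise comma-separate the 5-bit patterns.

00010, 01101, 11100

Round 0: 00010 01011✓ 01101 10001✓ 10011✓ 10111✓ 11001✓ 11011✓ 11100
Round 1: -1011 1-001✓ 1-011✓ 10-11 100-1✓ 110-1✓
Round 2: 1-0-1
PIs = {-1011, 00010, 01101, 1-0-1, 10-11, 11100}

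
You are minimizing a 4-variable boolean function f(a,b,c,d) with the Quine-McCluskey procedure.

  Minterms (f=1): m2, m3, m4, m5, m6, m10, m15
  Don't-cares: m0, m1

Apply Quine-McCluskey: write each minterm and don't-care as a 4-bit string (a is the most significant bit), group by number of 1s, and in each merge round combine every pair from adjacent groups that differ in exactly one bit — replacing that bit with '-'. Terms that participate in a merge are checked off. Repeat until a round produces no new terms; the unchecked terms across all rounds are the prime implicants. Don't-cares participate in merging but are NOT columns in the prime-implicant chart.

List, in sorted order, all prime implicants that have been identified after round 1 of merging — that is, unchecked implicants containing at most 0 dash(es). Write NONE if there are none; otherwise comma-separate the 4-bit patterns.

1111

[col 0] 0000*, 0001*, 0010*, 0011*, 0100*, 0101*, 0110*, 1010*, 1111
[col 1] -010, 0-00*, 0-01*, 0-10*, 00-0*, 00-1*, 000-*, 001-*, 01-0*, 010-*
[col 2] 0--0, 0-0-, 00--
Prime implicants: -010, 0--0, 0-0-, 00--, 1111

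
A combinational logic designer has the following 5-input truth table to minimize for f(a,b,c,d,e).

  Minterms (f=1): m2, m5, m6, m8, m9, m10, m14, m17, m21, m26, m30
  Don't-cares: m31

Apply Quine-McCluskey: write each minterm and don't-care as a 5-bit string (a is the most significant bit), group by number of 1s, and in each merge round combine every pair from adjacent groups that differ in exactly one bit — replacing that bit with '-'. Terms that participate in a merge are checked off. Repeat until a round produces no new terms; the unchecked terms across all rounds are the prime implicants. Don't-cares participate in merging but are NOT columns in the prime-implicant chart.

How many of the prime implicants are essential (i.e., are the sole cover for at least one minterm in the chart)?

size-2^0 implicants → 00010(✓)  00101(✓)  00110(✓)  01000(✓)  01001(✓)  01010(✓)  01110(✓)  10001(✓)  10101(✓)  11010(✓)  11110(✓)  11111(✓)
size-2^1 implicants → -0101  -1010(✓)  -1110(✓)  0-010(✓)  0-110(✓)  00-10(✓)  01-10(✓)  010-0  0100-  10-01  11-10(✓)  1111-
size-2^2 implicants → -1-10  0--10
Unchecked terms (primes): -0101, -1-10, 0--10, 010-0, 0100-, 10-01, 1111-
Minterm coverage:
  m2 ⊆ 0--10 [E]
  m5 ⊆ -0101 [E]
  m6 ⊆ 0--10 [E]
  m8 ⊆ 010-0,0100-
  m9 ⊆ 0100- [E]
  m10 ⊆ -1-10,0--10,010-0
  m14 ⊆ -1-10,0--10
  m17 ⊆ 10-01 [E]
  m21 ⊆ -0101,10-01
  m26 ⊆ -1-10 [E]
  m30 ⊆ -1-10,1111-
E = {-0101, -1-10, 0--10, 0100-, 10-01}

5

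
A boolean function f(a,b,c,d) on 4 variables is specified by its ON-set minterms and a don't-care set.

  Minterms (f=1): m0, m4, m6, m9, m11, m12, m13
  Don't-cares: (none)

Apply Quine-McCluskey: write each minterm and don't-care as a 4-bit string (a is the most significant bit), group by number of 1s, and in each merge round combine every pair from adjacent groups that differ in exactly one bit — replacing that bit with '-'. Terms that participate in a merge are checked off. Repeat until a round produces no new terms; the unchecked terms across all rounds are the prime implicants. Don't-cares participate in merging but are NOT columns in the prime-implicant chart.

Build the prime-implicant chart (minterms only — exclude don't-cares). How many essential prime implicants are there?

[col 0] 0000*, 0100*, 0110*, 1001*, 1011*, 1100*, 1101*
[col 1] -100, 0-00, 01-0, 1-01, 10-1, 110-
Prime implicants: -100, 0-00, 01-0, 1-01, 10-1, 110-
PI chart (minterm → PIs covering it):
  0 | 0-00  (sole → essential)
  4 | -100,0-00,01-0
  6 | 01-0  (sole → essential)
  9 | 1-01,10-1
  11 | 10-1  (sole → essential)
  12 | -100,110-
  13 | 1-01,110-
Essential prime implicants: 0-00, 01-0, 10-1

3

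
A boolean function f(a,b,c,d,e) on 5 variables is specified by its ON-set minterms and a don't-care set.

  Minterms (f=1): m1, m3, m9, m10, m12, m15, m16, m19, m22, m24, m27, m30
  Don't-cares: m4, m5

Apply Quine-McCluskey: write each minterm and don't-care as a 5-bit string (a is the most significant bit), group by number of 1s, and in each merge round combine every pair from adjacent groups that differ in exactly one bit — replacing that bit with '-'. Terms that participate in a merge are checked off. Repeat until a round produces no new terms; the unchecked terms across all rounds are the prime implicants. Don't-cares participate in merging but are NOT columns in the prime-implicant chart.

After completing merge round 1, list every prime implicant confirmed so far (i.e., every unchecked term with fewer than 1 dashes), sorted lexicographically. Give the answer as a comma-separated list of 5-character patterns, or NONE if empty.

01010, 01111

size-2^0 implicants → 00001(✓)  00011(✓)  00100(✓)  00101(✓)  01001(✓)  01010  01100(✓)  01111  10000(✓)  10011(✓)  10110(✓)  11000(✓)  11011(✓)  11110(✓)
size-2^1 implicants → -0011  0-001  0-100  00-01  000-1  0010-  1-000  1-011  1-110
Unchecked terms (primes): -0011, 0-001, 0-100, 00-01, 000-1, 0010-, 01010, 01111, 1-000, 1-011, 1-110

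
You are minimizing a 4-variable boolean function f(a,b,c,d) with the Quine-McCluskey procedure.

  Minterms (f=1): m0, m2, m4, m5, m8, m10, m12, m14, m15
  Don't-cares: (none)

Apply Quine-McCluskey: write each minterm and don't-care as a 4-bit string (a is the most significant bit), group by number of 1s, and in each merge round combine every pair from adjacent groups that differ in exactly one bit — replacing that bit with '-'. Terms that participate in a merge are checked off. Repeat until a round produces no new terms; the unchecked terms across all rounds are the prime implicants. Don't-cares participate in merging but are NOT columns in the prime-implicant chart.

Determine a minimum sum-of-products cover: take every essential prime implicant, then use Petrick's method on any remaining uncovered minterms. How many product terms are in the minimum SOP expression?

4

[col 0] 0000*, 0010*, 0100*, 0101*, 1000*, 1010*, 1100*, 1110*, 1111*
[col 1] -000*, -010*, -100*, 0-00*, 00-0*, 010-, 1-00*, 1-10*, 10-0*, 11-0*, 111-
[col 2] --00, -0-0, 1--0
Prime implicants: --00, -0-0, 010-, 1--0, 111-
PI chart (minterm → PIs covering it):
  0 | --00,-0-0
  2 | -0-0  (sole → essential)
  4 | --00,010-
  5 | 010-  (sole → essential)
  8 | --00,-0-0,1--0
  10 | -0-0,1--0
  12 | --00,1--0
  14 | 1--0,111-
  15 | 111-  (sole → essential)
Essential prime implicants: -0-0, 010-, 111-
Petrick residual → --00
Minimum SOP uses 4 PIs: c'd' + b'd' + a'bc' + abc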